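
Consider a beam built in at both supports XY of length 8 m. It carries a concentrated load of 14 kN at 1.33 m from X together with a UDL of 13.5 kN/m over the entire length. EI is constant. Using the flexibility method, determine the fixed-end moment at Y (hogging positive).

M_Y = 74.58 kN·m

Take the two fixed-end moments M_X, M_Y as redundants; the released structure is the simple span XY.
Simple-span end rotations at X and Y under the given loads:
  at X: point load 14 at a = 1.33: Pab(L + b)/(6LEI) = 37.96/EI
  at Y: point load 14 at a = 1.33: Pab(L + a)/(6LEI) = 24.14/EI
  at X: UDL 13.5: wL³/(24EI) = 288/EI
  at Y: UDL 13.5: wL³/(24EI) = 288/EI
  θ_X0 = 326/EI,  θ_Y0 = 312.1/EI
Flexibility coefficients: a unit moment at one end gives L/(3EI) there and L/(6EI) at the far end, so f₁₁ = f₂₂ = 2.667/EI and f₁₂ = f₂₁ = 1.333/EI.
Compatibility — zero rotation at each built-in end:
  2.667 M_X + 1.333 M_Y = 326
  1.333 M_X + 2.667 M_Y = 312.1
Solving the pair gives M_X = 84.94 kN·m and M_Y = 74.58 kN·m (hogging).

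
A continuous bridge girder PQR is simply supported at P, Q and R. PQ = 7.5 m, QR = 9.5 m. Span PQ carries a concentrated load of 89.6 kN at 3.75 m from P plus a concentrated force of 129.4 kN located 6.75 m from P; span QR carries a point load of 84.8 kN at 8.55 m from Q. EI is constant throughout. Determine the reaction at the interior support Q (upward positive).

Release continuity at Q by inserting a hinge; the redundant is the internal moment M_Q. The primary structure is two simply-supported spans PQ and QR.
End slopes at the hinge Q, treating each span as simply supported:
  span PQ: point load 89.6 at a = 3.75: Pab(L + a)/(6LEI) = 315/EI
  span PQ: point load 129.4 at a = 6.75: Pab(L + a)/(6LEI) = 207.4/EI
  span QR: point load 84.8 at a = 8.55: Pab(L + b)/(6LEI) = 126.3/EI
  relative rotation θ_0 = (522.4 + 126.3)/EI = 648.7/EI
A unit hogging moment at Q produces rotation L₁/(3EI) + L₂/(3EI) = 5.667/EI.
Compatibility: M_Q·(L₁+L₂)/(3EI) = θ_0, giving M_Q = 114.5 kN·m (hogging).
Span PQ, ΣM about P with M_Q applied at Q: R_Q^{PQ}·7.5 = 1209 + 114.5, so R_Q^{PQ} = 176.5 kN and R_P = 219 − 176.5 = 42.48 kN.
Span QR, ΣM about R: R_Q^{QR}·9.5 = 80.56 + 114.5, so R_Q^{QR} = 20.53 kN and R_R = 84.8 − 20.53 = 64.27 kN.
R_Q = 176.5 + 20.53 = 197.1 kN.

R_Q = 197.1 kN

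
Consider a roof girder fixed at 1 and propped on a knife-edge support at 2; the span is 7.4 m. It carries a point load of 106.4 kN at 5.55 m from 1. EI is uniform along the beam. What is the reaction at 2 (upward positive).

Remove the prop at 2; the released (primary) structure is a cantilever built in at 1.
Free-end deflection of the primary structure under the applied loading (downward +):
  point load 106.4 at a = 5.55: Pa²(3L − a)/(6EI) = 9095/EI
Tip deflection under a unit load at 2: L³/(3EI) = 135.1/EI.
The prop prevents deflection at 2: R_2 = δ_0/δ_{22} = 9095/135.1 = 67.33 kN.

R_2 = 67.33 kN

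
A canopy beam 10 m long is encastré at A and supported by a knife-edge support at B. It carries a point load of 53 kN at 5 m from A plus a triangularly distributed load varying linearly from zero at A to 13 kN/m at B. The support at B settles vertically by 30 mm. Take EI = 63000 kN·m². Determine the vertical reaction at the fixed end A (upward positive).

Take the reaction at B as the redundant and release it; the primary structure is a cantilever fixed at A.
Free-end deflection of the primary structure under the applied loading (downward +):
  point load 53 at a = 5: Pa²(3L − a)/(6EI) = 5521/EI
  triangular load, peak 13 at the free end: 11w₀L⁴/(120EI) = 11917/EI
  δ_0 = 17438/EI
Tip deflection under a unit load at B: L³/(3EI) = 333.3/EI.
With EI = 63000 kN·m²: δ_0 = 0.27679 m and δ_{BB} = 0.005291 m/kN.
Compatibility — the beam at B must follow the support down by 0.03 m: δ_0 − R_B·δ_{BB} = 0.03, so R_B = (0.27679 − 0.03)/0.005291 = 46.64 kN.
Vertical equilibrium: R_A = ΣP − R_B = 118 − 46.64 = 71.36 kN.

R_A = 71.36 kN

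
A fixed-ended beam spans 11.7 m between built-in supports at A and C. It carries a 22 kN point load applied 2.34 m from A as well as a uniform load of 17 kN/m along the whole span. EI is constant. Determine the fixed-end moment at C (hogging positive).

M_C = 202.2 kN·m

Release both end moments; the primary structure is a simply-supported span AC with redundants M_A and M_C.
Simple-span end rotations at A and C under the given loads:
  at A: point load 22 at a = 2.34: Pab(L + b)/(6LEI) = 144.6/EI
  at C: point load 22 at a = 2.34: Pab(L + a)/(6LEI) = 96.37/EI
  at A: UDL 17: wL³/(24EI) = 1134/EI
  at C: UDL 17: wL³/(24EI) = 1134/EI
  θ_A0 = 1279/EI,  θ_C0 = 1231/EI
Flexibility coefficients: a unit moment at one end gives L/(3EI) there and L/(6EI) at the far end, so f₁₁ = f₂₂ = 3.9/EI and f₁₂ = f₂₁ = 1.95/EI.
Compatibility — zero rotation at each built-in end:
  3.9 M_A + 1.95 M_C = 1279
  1.95 M_A + 3.9 M_C = 1231
Solving the pair gives M_A = 226.9 kN·m and M_C = 202.2 kN·m (hogging).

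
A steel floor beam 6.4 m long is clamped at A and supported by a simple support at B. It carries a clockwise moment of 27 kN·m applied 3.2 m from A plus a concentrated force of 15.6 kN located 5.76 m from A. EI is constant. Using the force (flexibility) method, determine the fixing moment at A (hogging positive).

Take the reaction at B as the redundant and release it; the primary structure is a cantilever fixed at A.
Free-end deflection of the primary structure under the applied loading (downward +):
  clockwise couple 27 at a = 3.2: M₀a(2L − a)/(2EI) = 414.7/EI
  point load 15.6 at a = 5.76: Pa²(3L − a)/(6EI) = 1159/EI
  δ_0 = 1574/EI
Flexibility coefficient — unit upward force at B: δ_{BB} = L³/(3EI) = 87.38/EI.
The prop prevents deflection at B: R_B = δ_0/δ_{BB} = 1574/87.38 = 18.01 kN.
Moment equilibrium about A: M_A = Σ(load moments about A) − R_B·L = 116.9 − 18.01×6.4 = 1.567 kN·m.

M_A = 1.567 kN·m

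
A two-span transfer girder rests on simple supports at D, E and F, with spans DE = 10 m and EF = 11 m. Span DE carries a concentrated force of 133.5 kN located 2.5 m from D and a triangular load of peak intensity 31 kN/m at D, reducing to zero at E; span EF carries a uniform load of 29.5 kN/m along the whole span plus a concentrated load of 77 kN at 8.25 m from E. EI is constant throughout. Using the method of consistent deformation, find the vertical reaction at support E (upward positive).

Take M_E as the redundant. Released structure: two simple spans DE and EF with a hinge at E.
Discontinuity in slope at E on the released structure — sum the simple-span end rotations:
  span DE: point load 133.5 at a = 2.5: Pab(L + a)/(6LEI) = 521.5/EI
  span DE: triangular load, peak 31: 7w₀L³/(360EI) = 602.8/EI
  span EF: UDL 29.5: wL³/(24EI) = 1636/EI
  span EF: point load 77 at a = 8.25: Pab(L + b)/(6LEI) = 363.9/EI
  relative rotation θ_0 = (1124 + 2000)/EI = 3124/EI
A unit hogging moment at E produces rotation L₁/(3EI) + L₂/(3EI) = 7/EI.
Compatibility: M_E·(L₁+L₂)/(3EI) = θ_0, giving M_E = 446.3 kN·m (hogging).
Span DE, ΣM about D with M_E applied at E: R_E^{DE}·10 = 850.4 + 446.3, so R_E^{DE} = 129.7 kN and R_D = 288.5 − 129.7 = 158.8 kN.
Span EF, ΣM about F: R_E^{EF}·11 = 1996 + 446.3, so R_E^{EF} = 222.1 kN and R_F = 401.5 − 222.1 = 179.4 kN.
R_E = 129.7 + 222.1 = 351.7 kN.

R_E = 351.7 kN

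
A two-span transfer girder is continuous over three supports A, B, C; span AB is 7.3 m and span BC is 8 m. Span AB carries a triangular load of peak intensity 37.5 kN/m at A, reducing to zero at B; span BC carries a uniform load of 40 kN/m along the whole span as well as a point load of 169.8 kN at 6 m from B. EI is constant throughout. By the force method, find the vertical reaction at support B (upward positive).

Insert a hinge at B; M_B is the redundant, and each span becomes simply supported.
Rotations at B on the released spans (each span's end-slope, ×1/EI):
  span AB: triangular load, peak 37.5: 7w₀L³/(360EI) = 283.7/EI
  span BC: UDL 40: wL³/(24EI) = 853.3/EI
  span BC: point load 169.8 at a = 6: Pab(L + b)/(6LEI) = 424.5/EI
  relative rotation θ_0 = (283.7 + 1278)/EI = 1561/EI
A unit hogging moment at B produces rotation L₁/(3EI) + L₂/(3EI) = 5.1/EI.
Slope continuity at B: θ_0 = M_B·5.1/EI, so M_B = 1561/5.1 = 306.2 kN·m (hogging).
Span AB, ΣM about A with M_B applied at B: R_B^{AB}·7.3 = 333.1 + 306.2, so R_B^{AB} = 87.57 kN and R_A = 136.9 − 87.57 = 49.31 kN.
Span BC, ΣM about C: R_B^{BC}·8 = 1620 + 306.2, so R_B^{BC} = 240.7 kN and R_C = 489.8 − 240.7 = 249.1 kN.
R_B = 87.57 + 240.7 = 328.3 kN.

R_B = 328.3 kN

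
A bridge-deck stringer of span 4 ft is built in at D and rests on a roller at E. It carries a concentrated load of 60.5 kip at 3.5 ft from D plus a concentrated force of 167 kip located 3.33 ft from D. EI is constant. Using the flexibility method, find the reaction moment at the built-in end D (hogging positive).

M_D = 69.26 kip·ft

Choose R_E as the redundant. The primary structure is the cantilever fixed at D.
Primary-structure tip deflection at E by superposition:
  point load 60.5 at a = 3.5: Pa²(3L − a)/(6EI) = 1050/EI
  point load 167 at a = 3.33: Pa²(3L − a)/(6EI) = 2676/EI
  δ_0 = 3726/EI
Flexibility coefficient — unit upward force at E: δ_{EE} = L³/(3EI) = 21.33/EI.
The prop prevents deflection at E: R_E = δ_0/δ_{EE} = 3726/21.33 = 174.6 kip.
Moment equilibrium about D: M_D = Σ(load moments about D) − R_E·L = 767.9 − 174.6×4 = 69.26 kip·ft.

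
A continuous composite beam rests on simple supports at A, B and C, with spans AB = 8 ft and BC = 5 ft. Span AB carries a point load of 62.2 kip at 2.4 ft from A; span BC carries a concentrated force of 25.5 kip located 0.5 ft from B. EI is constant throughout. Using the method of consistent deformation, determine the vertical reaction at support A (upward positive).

R_A = 37.79 kip

Take M_B as the redundant. Released structure: two simple spans AB and BC with a hinge at B.
Rotations at B on the released spans (each span's end-slope, ×1/EI):
  span AB: point load 62.2 at a = 2.4: Pab(L + a)/(6LEI) = 181.1/EI
  span BC: point load 25.5 at a = 0.5: Pab(L + b)/(6LEI) = 18.17/EI
  relative rotation θ_0 = (181.1 + 18.17)/EI = 199.3/EI
A unit hogging moment at B produces rotation L₁/(3EI) + L₂/(3EI) = 4.333/EI.
Slope continuity at B: θ_0 = M_B·4.333/EI, so M_B = 199.3/4.333 = 45.99 kip·ft (hogging).
Span AB, ΣM about A with M_B applied at B: R_B^{AB}·8 = 149.3 + 45.99, so R_B^{AB} = 24.41 kip and R_A = 62.2 − 24.41 = 37.79 kip.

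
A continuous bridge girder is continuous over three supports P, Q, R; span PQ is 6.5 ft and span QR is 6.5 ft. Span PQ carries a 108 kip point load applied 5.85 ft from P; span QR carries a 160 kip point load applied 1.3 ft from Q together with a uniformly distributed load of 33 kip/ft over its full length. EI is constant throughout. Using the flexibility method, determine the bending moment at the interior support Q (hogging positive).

M_Q = 192 kip·ft

Insert a hinge at Q; M_Q is the redundant, and each span becomes simply supported.
Rotations at Q on the released spans (each span's end-slope, ×1/EI):
  span PQ: point load 108 at a = 5.85: Pab(L + a)/(6LEI) = 130/EI
  span QR: point load 160 at a = 1.3: Pab(L + b)/(6LEI) = 324.5/EI
  span QR: UDL 33: wL³/(24EI) = 377.6/EI
  relative rotation θ_0 = (130 + 702.1)/EI = 832.1/EI
A unit hogging moment at Q produces rotation L₁/(3EI) + L₂/(3EI) = 4.333/EI.
Slope continuity at Q: θ_0 = M_Q·4.333/EI, so M_Q = 832.1/4.333 = 192 kip·ft (hogging).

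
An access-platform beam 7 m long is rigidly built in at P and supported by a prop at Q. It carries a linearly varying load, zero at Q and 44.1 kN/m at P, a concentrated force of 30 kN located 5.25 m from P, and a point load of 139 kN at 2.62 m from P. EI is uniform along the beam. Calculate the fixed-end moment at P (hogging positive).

Remove the prop at Q; the released (primary) structure is a cantilever built in at P.
Free-end deflection of the primary structure under the applied loading (downward +):
  triangular load, peak 44.1 at the fixed end: w₀L⁴/(30EI) = 3529/EI
  point load 30 at a = 5.25: Pa²(3L − a)/(6EI) = 2171/EI
  point load 139 at a = 2.62: Pa²(3L − a)/(6EI) = 2923/EI
  δ_0 = 8623/EI
Flexibility coefficient — unit upward force at Q: δ_{QQ} = L³/(3EI) = 114.3/EI.
Compatibility at Q: δ_0 − R_Q·δ_{QQ} = 0, so R_Q = 8623/114.3 = 75.42 kN.
Moment equilibrium about P: M_P = Σ(load moments about P) − R_Q·L = 881.8 − 75.42×7 = 353.9 kN·m.

M_P = 353.9 kN·m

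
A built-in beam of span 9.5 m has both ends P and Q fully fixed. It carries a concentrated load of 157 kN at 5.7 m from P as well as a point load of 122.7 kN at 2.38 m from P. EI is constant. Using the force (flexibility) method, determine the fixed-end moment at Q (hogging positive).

Release both end moments; the primary structure is a simply-supported span PQ with redundants M_P and M_Q.
On the primary (simply-supported) span, the end slopes from the loading are:
  at P: point load 157 at a = 5.7: Pab(L + b)/(6LEI) = 793.5/EI
  at Q: point load 157 at a = 5.7: Pab(L + a)/(6LEI) = 906.8/EI
  at P: point load 122.7 at a = 2.38: Pab(L + b)/(6LEI) = 606.3/EI
  at Q: point load 122.7 at a = 2.38: Pab(L + a)/(6LEI) = 433.4/EI
  θ_P0 = 1400/EI,  θ_Q0 = 1340/EI
Flexibility coefficients: a unit moment at one end gives L/(3EI) there and L/(6EI) at the far end, so f₁₁ = f₂₂ = 3.167/EI and f₁₂ = f₂₁ = 1.583/EI.
Compatibility — zero rotation at each built-in end:
  3.167 M_P + 1.583 M_Q = 1400
  1.583 M_P + 3.167 M_Q = 1340
Solving the pair gives M_P = 307.2 kN·m and M_Q = 269.6 kN·m (hogging).

M_Q = 269.6 kN·m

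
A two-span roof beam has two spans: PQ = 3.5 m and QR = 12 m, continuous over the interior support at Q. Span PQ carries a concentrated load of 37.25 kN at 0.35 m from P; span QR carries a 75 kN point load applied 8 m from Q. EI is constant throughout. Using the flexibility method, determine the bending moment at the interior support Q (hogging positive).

Release continuity at Q by inserting a hinge; the redundant is the internal moment M_Q. The primary structure is two simply-supported spans PQ and QR.
Discontinuity in slope at Q on the released structure — sum the simple-span end rotations:
  span PQ: point load 37.25 at a = 0.35: Pab(L + a)/(6LEI) = 7.529/EI
  span QR: point load 75 at a = 8: Pab(L + b)/(6LEI) = 533.3/EI
  relative rotation θ_0 = (7.529 + 533.3)/EI = 540.9/EI
A unit hogging moment at Q produces rotation L₁/(3EI) + L₂/(3EI) = 5.167/EI.
Slope continuity at Q: θ_0 = M_Q·5.167/EI, so M_Q = 540.9/5.167 = 104.7 kN·m (hogging).

M_Q = 104.7 kN·m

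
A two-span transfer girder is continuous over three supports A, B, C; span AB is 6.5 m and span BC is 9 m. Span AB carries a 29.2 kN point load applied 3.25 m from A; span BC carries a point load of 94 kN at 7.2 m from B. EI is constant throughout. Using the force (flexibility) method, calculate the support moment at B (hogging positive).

Insert a hinge at B; M_B is the redundant, and each span becomes simply supported.
Rotations at B on the released spans (each span's end-slope, ×1/EI):
  span AB: point load 29.2 at a = 3.25: Pab(L + a)/(6LEI) = 77.11/EI
  span BC: point load 94 at a = 7.2: Pab(L + b)/(6LEI) = 243.6/EI
  relative rotation θ_0 = (77.11 + 243.6)/EI = 320.8/EI
A unit hogging moment at B produces rotation L₁/(3EI) + L₂/(3EI) = 5.167/EI.
Compatibility: M_B·(L₁+L₂)/(3EI) = θ_0, giving M_B = 62.08 kN·m (hogging).

M_B = 62.08 kN·m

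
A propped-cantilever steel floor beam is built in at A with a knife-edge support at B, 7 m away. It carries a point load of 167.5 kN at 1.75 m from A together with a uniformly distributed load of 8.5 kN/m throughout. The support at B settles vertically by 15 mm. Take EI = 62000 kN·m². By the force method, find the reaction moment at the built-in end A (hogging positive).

Remove the prop at B; the released (primary) structure is a cantilever built in at A.
Downward deflection at the released point B due to the loads:
  point load 167.5 at a = 1.75: Pa²(3L − a)/(6EI) = 1646/EI
  UDL 8.5: wL⁴/(8EI) = 2551/EI
  δ_0 = 4197/EI
Tip deflection under a unit load at B: L³/(3EI) = 114.3/EI.
With EI = 62000 kN·m²: δ_0 = 0.067691 m and δ_{BB} = 0.001844 m/kN.
Compatibility — the beam at B must follow the support down by 0.015 m: δ_0 − R_B·δ_{BB} = 0.015, so R_B = (0.067691 − 0.015)/0.001844 = 28.57 kN.
Moment equilibrium about A: M_A = Σ(load moments about A) − R_B·L = 501.4 − 28.57×7 = 301.4 kN·m.

M_A = 301.4 kN·m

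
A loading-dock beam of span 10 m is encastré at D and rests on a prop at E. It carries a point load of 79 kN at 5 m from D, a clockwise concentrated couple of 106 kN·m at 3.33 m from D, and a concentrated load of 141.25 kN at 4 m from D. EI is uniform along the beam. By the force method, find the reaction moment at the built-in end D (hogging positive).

M_D = 437.1 kN·m

Release the roller at E. Primary structure: cantilever fixed at D.
Primary-structure tip deflection at E by superposition:
  point load 79 at a = 5: Pa²(3L − a)/(6EI) = 8229/EI
  clockwise couple 106 at a = 3.33: M₀a(2L − a)/(2EI) = 2942/EI
  point load 141.25 at a = 4: Pa²(3L − a)/(6EI) = 9793/EI
  δ_0 = 20965/EI
Tip deflection under a unit load at E: L³/(3EI) = 333.3/EI.
Compatibility at E: δ_0 − R_E·δ_{EE} = 0, so R_E = 20965/333.3 = 62.89 kN.
Moment equilibrium about D: M_D = Σ(load moments about D) − R_E·L = 1066 − 62.89×10 = 437.1 kN·m.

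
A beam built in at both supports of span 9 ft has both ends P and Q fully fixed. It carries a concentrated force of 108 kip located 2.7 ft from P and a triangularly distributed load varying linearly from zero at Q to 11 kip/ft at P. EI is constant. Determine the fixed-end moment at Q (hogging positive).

M_Q = 90.94 kip·ft

Take the two fixed-end moments M_P, M_Q as redundants; the released structure is the simple span PQ.
Simple-span end rotations at P and Q under the given loads:
  at P: point load 108 at a = 2.7: Pab(L + b)/(6LEI) = 520.5/EI
  at Q: point load 108 at a = 2.7: Pab(L + a)/(6LEI) = 398/EI
  at P: triangular load, peak 11: w₀L³/(45EI) = 178.2/EI
  at Q: triangular load, peak 11: 7w₀L³/(360EI) = 155.9/EI
  θ_P0 = 698.7/EI,  θ_Q0 = 554/EI
Flexibility coefficients: a unit moment at one end gives L/(3EI) there and L/(6EI) at the far end, so f₁₁ = f₂₂ = 3/EI and f₁₂ = f₂₁ = 1.5/EI.
Compatibility — zero rotation at each built-in end:
  3 M_P + 1.5 M_Q = 698.7
  1.5 M_P + 3 M_Q = 554
Solving the pair gives M_P = 187.4 kip·ft and M_Q = 90.94 kip·ft (hogging).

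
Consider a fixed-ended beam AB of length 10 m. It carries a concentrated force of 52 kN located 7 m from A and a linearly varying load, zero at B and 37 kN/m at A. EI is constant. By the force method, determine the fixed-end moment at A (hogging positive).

M_A = 217.8 kN·m

Take the two fixed-end moments M_A, M_B as redundants; the released structure is the simple span AB.
End rotations of the released simple span under the applied load (×1/EI):
  at A: point load 52 at a = 7: Pab(L + b)/(6LEI) = 236.6/EI
  at B: point load 52 at a = 7: Pab(L + a)/(6LEI) = 309.4/EI
  at A: triangular load, peak 37: w₀L³/(45EI) = 822.2/EI
  at B: triangular load, peak 37: 7w₀L³/(360EI) = 719.4/EI
  θ_A0 = 1059/EI,  θ_B0 = 1029/EI
Flexibility coefficients: a unit moment at one end gives L/(3EI) there and L/(6EI) at the far end, so f₁₁ = f₂₂ = 3.333/EI and f₁₂ = f₂₁ = 1.667/EI.
Compatibility — zero rotation at each built-in end:
  3.333 M_A + 1.667 M_B = 1059
  1.667 M_A + 3.333 M_B = 1029
Solving the pair gives M_A = 217.8 kN·m and M_B = 199.8 kN·m (hogging).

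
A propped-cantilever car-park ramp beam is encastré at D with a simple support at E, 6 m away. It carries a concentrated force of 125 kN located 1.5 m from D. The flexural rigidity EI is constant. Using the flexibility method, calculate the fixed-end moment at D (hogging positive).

Remove the prop at E; the released (primary) structure is a cantilever built in at D.
Free-end deflection of the primary structure under the applied loading (downward +):
  point load 125 at a = 1.5: Pa²(3L − a)/(6EI) = 773.4/EI
Flexibility coefficient — unit upward force at E: δ_{EE} = L³/(3EI) = 72/EI.
Compatibility at E: δ_0 − R_E·δ_{EE} = 0, so R_E = 773.4/72 = 10.74 kN.
Moment equilibrium about D: M_D = Σ(load moments about D) − R_E·L = 187.5 − 10.74×6 = 123 kN·m.

M_D = 123 kN·m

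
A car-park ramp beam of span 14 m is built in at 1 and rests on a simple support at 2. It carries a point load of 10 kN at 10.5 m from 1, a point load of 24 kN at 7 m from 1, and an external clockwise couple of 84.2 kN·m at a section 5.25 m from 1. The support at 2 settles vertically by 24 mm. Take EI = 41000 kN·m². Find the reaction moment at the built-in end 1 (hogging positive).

M_1 = 101.7 kN·m

Choose R_2 as the redundant. The primary structure is the cantilever fixed at 1.
Primary-structure tip deflection at 2 by superposition:
  point load 10 at a = 10.5: Pa²(3L − a)/(6EI) = 5788/EI
  point load 24 at a = 7: Pa²(3L − a)/(6EI) = 6860/EI
  clockwise couple 84.2 at a = 5.25: M₀a(2L − a)/(2EI) = 5028/EI
  δ_0 = 17676/EI
Flexibility coefficient — unit upward force at 2: δ_{22} = L³/(3EI) = 914.7/EI.
With EI = 41000 kN·m²: δ_0 = 0.43113 m and δ_{22} = 0.022309 m/kN.
Compatibility — the beam at 2 must follow the support down by 0.024 m: δ_0 − R_2·δ_{22} = 0.024, so R_2 = (0.43113 − 0.024)/0.022309 = 18.25 kN.
Moment equilibrium about 1: M_1 = Σ(load moments about 1) − R_2·L = 357.2 − 18.25×14 = 101.7 kN·m.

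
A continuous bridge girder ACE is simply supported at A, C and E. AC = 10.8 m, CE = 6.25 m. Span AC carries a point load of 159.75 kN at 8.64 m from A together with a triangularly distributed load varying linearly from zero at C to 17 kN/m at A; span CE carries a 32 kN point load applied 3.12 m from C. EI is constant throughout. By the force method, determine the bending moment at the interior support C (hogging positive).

Take M_C as the redundant. Released structure: two simple spans AC and CE with a hinge at C.
End slopes at the hinge C, treating each span as simply supported:
  span AC: point load 159.75 at a = 8.64: Pab(L + a)/(6LEI) = 894.4/EI
  span AC: triangular load, peak 17: 7w₀L³/(360EI) = 416.4/EI
  span CE: point load 32 at a = 3.12: Pab(L + b)/(6LEI) = 78.17/EI
  relative rotation θ_0 = (1311 + 78.17)/EI = 1389/EI
A unit hogging moment at C produces rotation L₁/(3EI) + L₂/(3EI) = 5.683/EI.
Compatibility: M_C·(L₁+L₂)/(3EI) = θ_0, giving M_C = 244.4 kN·m (hogging).

M_C = 244.4 kN·m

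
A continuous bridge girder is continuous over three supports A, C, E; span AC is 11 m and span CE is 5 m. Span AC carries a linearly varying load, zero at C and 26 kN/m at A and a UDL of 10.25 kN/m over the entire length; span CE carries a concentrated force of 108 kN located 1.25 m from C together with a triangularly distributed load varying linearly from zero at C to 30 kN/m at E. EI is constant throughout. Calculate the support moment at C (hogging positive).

Take M_C as the redundant. Released structure: two simple spans AC and CE with a hinge at C.
Discontinuity in slope at C on the released structure — sum the simple-span end rotations:
  span AC: triangular load, peak 26: 7w₀L³/(360EI) = 672.9/EI
  span AC: UDL 10.25: wL³/(24EI) = 568.4/EI
  span CE: point load 108 at a = 1.25: Pab(L + b)/(6LEI) = 147.7/EI
  span CE: triangular load, peak 30: 7w₀L³/(360EI) = 72.92/EI
  relative rotation θ_0 = (1241 + 220.6)/EI = 1462/EI
A unit hogging moment at C produces rotation L₁/(3EI) + L₂/(3EI) = 5.333/EI.
Slope continuity at C: θ_0 = M_C·5.333/EI, so M_C = 1462/5.333 = 274.1 kN·m (hogging).

M_C = 274.1 kN·m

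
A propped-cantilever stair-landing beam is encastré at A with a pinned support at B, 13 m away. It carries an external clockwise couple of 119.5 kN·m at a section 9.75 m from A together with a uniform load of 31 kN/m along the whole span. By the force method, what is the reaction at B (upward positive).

R_B = 164.1 kN

Release the roller at B. Primary structure: cantilever fixed at A.
Free-end deflection of the primary structure under the applied loading (downward +):
  clockwise couple 119.5 at a = 9.75: M₀a(2L − a)/(2EI) = 9467/EI
  UDL 31: wL⁴/(8EI) = 110674/EI
  δ_0 = 120141/EI
Flexibility coefficient — unit upward force at B: δ_{BB} = L³/(3EI) = 732.3/EI.
The prop prevents deflection at B: R_B = δ_0/δ_{BB} = 120141/732.3 = 164.1 kN.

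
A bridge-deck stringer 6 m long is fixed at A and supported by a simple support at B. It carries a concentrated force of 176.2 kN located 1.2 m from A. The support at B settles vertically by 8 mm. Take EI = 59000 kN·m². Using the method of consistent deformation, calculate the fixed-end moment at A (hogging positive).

M_A = 191.6 kN·m

Release the roller at B. Primary structure: cantilever fixed at A.
Primary-structure tip deflection at B by superposition:
  point load 176.2 at a = 1.2: Pa²(3L − a)/(6EI) = 710.4/EI
Tip deflection under a unit load at B: L³/(3EI) = 72/EI.
With EI = 59000 kN·m²: δ_0 = 0.012041 m and δ_{BB} = 0.00122 m/kN.
Compatibility — the beam at B must follow the support down by 0.008 m: δ_0 − R_B·δ_{BB} = 0.008, so R_B = (0.012041 − 0.008)/0.00122 = 3.312 kN.
Moment equilibrium about A: M_A = Σ(load moments about A) − R_B·L = 211.4 − 3.312×6 = 191.6 kN·m.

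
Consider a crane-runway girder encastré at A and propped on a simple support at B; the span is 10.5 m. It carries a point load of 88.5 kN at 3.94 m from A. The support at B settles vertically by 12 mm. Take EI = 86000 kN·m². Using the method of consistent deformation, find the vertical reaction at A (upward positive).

Take the reaction at B as the redundant and release it; the primary structure is a cantilever fixed at A.
Free-end deflection of the primary structure under the applied loading (downward +):
  point load 88.5 at a = 3.94: Pa²(3L − a)/(6EI) = 6310/EI
Tip deflection under a unit load at B: L³/(3EI) = 385.9/EI.
With EI = 86000 kN·m²: δ_0 = 0.073378 m and δ_{BB} = 0.004487 m/kN.
Compatibility — the beam at B must follow the support down by 0.012 m: δ_0 − R_B·δ_{BB} = 0.012, so R_B = (0.073378 − 0.012)/0.004487 = 13.68 kN.
Vertical equilibrium: R_A = ΣP − R_B = 88.5 − 13.68 = 74.82 kN.

R_A = 74.82 kN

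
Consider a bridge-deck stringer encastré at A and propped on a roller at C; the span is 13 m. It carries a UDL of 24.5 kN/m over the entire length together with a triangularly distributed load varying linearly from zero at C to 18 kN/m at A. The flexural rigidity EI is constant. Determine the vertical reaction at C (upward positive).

R_C = 142.8 kN

Take the reaction at C as the redundant and release it; the primary structure is a cantilever fixed at A.
Free-end deflection of the primary structure under the applied loading (downward +):
  UDL 24.5: wL⁴/(8EI) = 87468/EI
  triangular load, peak 18 at the fixed end: w₀L⁴/(30EI) = 17137/EI
  δ_0 = 104605/EI
Tip deflection under a unit load at C: L³/(3EI) = 732.3/EI.
The prop prevents deflection at C: R_C = δ_0/δ_{CC} = 104605/732.3 = 142.8 kN.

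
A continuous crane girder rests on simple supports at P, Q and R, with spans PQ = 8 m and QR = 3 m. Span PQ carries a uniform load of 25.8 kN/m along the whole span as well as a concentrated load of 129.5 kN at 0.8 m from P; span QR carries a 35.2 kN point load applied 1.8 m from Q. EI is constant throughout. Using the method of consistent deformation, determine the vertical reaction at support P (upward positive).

Release continuity at Q by inserting a hinge; the redundant is the internal moment M_Q. The primary structure is two simply-supported spans PQ and QR.
Rotations at Q on the released spans (each span's end-slope, ×1/EI):
  span PQ: UDL 25.8: wL³/(24EI) = 550.4/EI
  span PQ: point load 129.5 at a = 0.8: Pab(L + a)/(6LEI) = 136.8/EI
  span QR: point load 35.2 at a = 1.8: Pab(L + b)/(6LEI) = 17.74/EI
  relative rotation θ_0 = (687.2 + 17.74)/EI = 704.9/EI
A unit hogging moment at Q produces rotation L₁/(3EI) + L₂/(3EI) = 3.667/EI.
Compatibility: M_Q·(L₁+L₂)/(3EI) = θ_0, giving M_Q = 192.2 kN·m (hogging).
Span PQ, ΣM about P with M_Q applied at Q: R_Q^{PQ}·8 = 929.2 + 192.2, so R_Q^{PQ} = 140.2 kN and R_P = 335.9 − 140.2 = 195.7 kN.

R_P = 195.7 kN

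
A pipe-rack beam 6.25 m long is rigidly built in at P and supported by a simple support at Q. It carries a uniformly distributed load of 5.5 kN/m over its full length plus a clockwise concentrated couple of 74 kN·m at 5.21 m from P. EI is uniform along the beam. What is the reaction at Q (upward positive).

R_Q = 30.16 kN

Choose R_Q as the redundant. The primary structure is the cantilever fixed at P.
Downward deflection at the released point Q due to the loads:
  UDL 5.5: wL⁴/(8EI) = 1049/EI
  clockwise couple 74 at a = 5.21: M₀a(2L − a)/(2EI) = 1405/EI
  δ_0 = 2454/EI
Flexibility coefficient — unit upward force at Q: δ_{QQ} = L³/(3EI) = 81.38/EI.
Compatibility at Q: δ_0 − R_Q·δ_{QQ} = 0, so R_Q = 2454/81.38 = 30.16 kN.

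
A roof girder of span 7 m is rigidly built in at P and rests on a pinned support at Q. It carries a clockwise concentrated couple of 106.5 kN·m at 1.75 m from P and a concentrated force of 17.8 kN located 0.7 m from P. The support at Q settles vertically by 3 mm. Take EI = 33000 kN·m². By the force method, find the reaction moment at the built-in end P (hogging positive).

M_P = 53.32 kN·m

Release the roller at Q. Primary structure: cantilever fixed at P.
Primary-structure tip deflection at Q by superposition:
  clockwise couple 106.5 at a = 1.75: M₀a(2L − a)/(2EI) = 1142/EI
  point load 17.8 at a = 0.7: Pa²(3L − a)/(6EI) = 29.51/EI
  δ_0 = 1171/EI
Tip deflection under a unit load at Q: L³/(3EI) = 114.3/EI.
With EI = 33000 kN·m²: δ_0 = 0.035487 m and δ_{QQ} = 0.003465 m/kN.
Compatibility — the beam at Q must follow the support down by 0.003 m: δ_0 − R_Q·δ_{QQ} = 0.003, so R_Q = (0.035487 − 0.003)/0.003465 = 9.377 kN.
Moment equilibrium about P: M_P = Σ(load moments about P) − R_Q·L = 119 − 9.377×7 = 53.32 kN·m.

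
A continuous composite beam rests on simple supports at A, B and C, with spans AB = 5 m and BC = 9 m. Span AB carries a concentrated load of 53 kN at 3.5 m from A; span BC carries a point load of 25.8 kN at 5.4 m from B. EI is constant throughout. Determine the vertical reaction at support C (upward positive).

Release continuity at B by inserting a hinge; the redundant is the internal moment M_B. The primary structure is two simply-supported spans AB and BC.
Discontinuity in slope at B on the released structure — sum the simple-span end rotations:
  span AB: point load 53 at a = 3.5: Pab(L + a)/(6LEI) = 78.84/EI
  span BC: point load 25.8 at a = 5.4: Pab(L + b)/(6LEI) = 117/EI
  relative rotation θ_0 = (78.84 + 117)/EI = 195.9/EI
A unit hogging moment at B produces rotation L₁/(3EI) + L₂/(3EI) = 4.667/EI.
Compatibility: M_B·(L₁+L₂)/(3EI) = θ_0, giving M_B = 41.97 kN·m (hogging).
Span BC, ΣM about C: R_B^{BC}·9 = 92.88 + 41.97, so R_B^{BC} = 14.98 kN and R_C = 25.8 − 14.98 = 10.82 kN.

R_C = 10.82 kN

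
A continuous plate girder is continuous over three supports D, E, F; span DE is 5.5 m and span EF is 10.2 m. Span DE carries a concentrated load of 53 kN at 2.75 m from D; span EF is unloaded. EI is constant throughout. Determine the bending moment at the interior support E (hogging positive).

M_E = 19.15 kN·m

Take M_E as the redundant. Released structure: two simple spans DE and EF with a hinge at E.
Rotations at E on the released spans (each span's end-slope, ×1/EI):
  span DE: point load 53 at a = 2.75: Pab(L + a)/(6LEI) = 100.2/EI
  relative rotation θ_0 = (100.2 + 0)/EI = 100.2/EI
A unit hogging moment at E produces rotation L₁/(3EI) + L₂/(3EI) = 5.233/EI.
Slope continuity at E: θ_0 = M_E·5.233/EI, so M_E = 100.2/5.233 = 19.15 kN·m (hogging).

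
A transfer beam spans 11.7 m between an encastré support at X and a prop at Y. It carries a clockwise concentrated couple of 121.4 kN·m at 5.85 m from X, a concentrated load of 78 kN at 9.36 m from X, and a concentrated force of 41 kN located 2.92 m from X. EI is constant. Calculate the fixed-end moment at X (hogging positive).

Remove the prop at Y; the released (primary) structure is a cantilever built in at X.
Free-end deflection of the primary structure under the applied loading (downward +):
  clockwise couple 121.4 at a = 5.85: M₀a(2L − a)/(2EI) = 6232/EI
  point load 78 at a = 9.36: Pa²(3L − a)/(6EI) = 29316/EI
  point load 41 at a = 2.92: Pa²(3L − a)/(6EI) = 1875/EI
  δ_0 = 37423/EI
Flexibility coefficient — unit upward force at Y: δ_{YY} = L³/(3EI) = 533.9/EI.
Compatibility at Y: δ_0 − R_Y·δ_{YY} = 0, so R_Y = 37423/533.9 = 70.1 kN.
Moment equilibrium about X: M_X = Σ(load moments about X) − R_Y·L = 971.2 − 70.1×11.7 = 151.1 kN·m.

M_X = 151.1 kN·m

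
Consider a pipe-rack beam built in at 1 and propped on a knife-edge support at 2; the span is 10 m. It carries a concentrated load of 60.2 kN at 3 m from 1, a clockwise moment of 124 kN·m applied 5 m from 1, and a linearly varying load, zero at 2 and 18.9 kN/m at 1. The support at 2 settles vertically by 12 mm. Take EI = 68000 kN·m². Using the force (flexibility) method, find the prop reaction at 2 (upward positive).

R_2 = 37.72 kN

Choose R_2 as the redundant. The primary structure is the cantilever fixed at 1.
Free-end deflection of the primary structure under the applied loading (downward +):
  point load 60.2 at a = 3: Pa²(3L − a)/(6EI) = 2438/EI
  clockwise couple 124 at a = 5: M₀a(2L − a)/(2EI) = 4650/EI
  triangular load, peak 18.9 at the fixed end: w₀L⁴/(30EI) = 6300/EI
  δ_0 = 13388/EI
Flexibility coefficient — unit upward force at 2: δ_{22} = L³/(3EI) = 333.3/EI.
With EI = 68000 kN·m²: δ_0 = 0.19688 m and δ_{22} = 0.004902 m/kN.
Compatibility — the beam at 2 must follow the support down by 0.012 m: δ_0 − R_2·δ_{22} = 0.012, so R_2 = (0.19688 − 0.012)/0.004902 = 37.72 kN.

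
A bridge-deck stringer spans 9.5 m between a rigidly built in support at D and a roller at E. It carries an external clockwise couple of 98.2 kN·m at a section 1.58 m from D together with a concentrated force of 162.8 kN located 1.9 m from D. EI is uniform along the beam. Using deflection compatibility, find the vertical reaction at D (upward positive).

R_D = 149 kN

Release the roller at E. Primary structure: cantilever fixed at D.
Free-end deflection of the primary structure under the applied loading (downward +):
  clockwise couple 98.2 at a = 1.58: M₀a(2L − a)/(2EI) = 1351/EI
  point load 162.8 at a = 1.9: Pa²(3L − a)/(6EI) = 2606/EI
  δ_0 = 3957/EI
Tip deflection under a unit load at E: L³/(3EI) = 285.8/EI.
Compatibility at E: δ_0 − R_E·δ_{EE} = 0, so R_E = 3957/285.8 = 13.85 kN.
Vertical equilibrium: R_D = ΣP − R_E = 162.8 − 13.85 = 149 kN.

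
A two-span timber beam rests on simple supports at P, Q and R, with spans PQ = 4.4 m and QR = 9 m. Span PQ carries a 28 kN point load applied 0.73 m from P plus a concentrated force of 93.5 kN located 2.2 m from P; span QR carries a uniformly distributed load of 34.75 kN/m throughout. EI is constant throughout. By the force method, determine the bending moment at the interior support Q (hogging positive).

M_Q = 264.9 kN·m

Insert a hinge at Q; M_Q is the redundant, and each span becomes simply supported.
Rotations at Q on the released spans (each span's end-slope, ×1/EI):
  span PQ: point load 28 at a = 0.73: Pab(L + a)/(6LEI) = 14.58/EI
  span PQ: point load 93.5 at a = 2.2: Pab(L + a)/(6LEI) = 113.1/EI
  span QR: UDL 34.75: wL³/(24EI) = 1056/EI
  relative rotation θ_0 = (127.7 + 1056)/EI = 1183/EI
A unit hogging moment at Q produces rotation L₁/(3EI) + L₂/(3EI) = 4.467/EI.
Compatibility: M_Q·(L₁+L₂)/(3EI) = θ_0, giving M_Q = 264.9 kN·m (hogging).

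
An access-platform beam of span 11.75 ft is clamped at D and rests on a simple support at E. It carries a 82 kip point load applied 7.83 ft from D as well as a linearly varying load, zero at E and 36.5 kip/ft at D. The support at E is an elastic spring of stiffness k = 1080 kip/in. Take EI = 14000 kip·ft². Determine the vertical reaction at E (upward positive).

Take the reaction at E as the redundant and release it; the primary structure is a cantilever fixed at D.
Free-end deflection of the primary structure under the applied loading (downward +):
  point load 82 at a = 7.83: Pa²(3L − a)/(6EI) = 22975/EI
  triangular load, peak 36.5 at the fixed end: w₀L⁴/(30EI) = 23191/EI
  δ_0 = 46166/EI
Tip deflection under a unit load at E: L³/(3EI) = 540.7/EI.
With EI = 14000 kip·ft²: δ_0 = 3.2976 ft and δ_{EE} = 0.038625 ft/kip.
Compatibility — the spring shortens by R_E/k under the reaction it provides: δ_0 − R_E·δ_{EE} = R_E/k. With 1/k = 1/(1080×12) ft/kip = 0.000077 ft/kip, R_E = δ_0 / (δ_{EE} + 1/k) = 3.2976 / (0.038625 + 0.000077) = 85.2 kip.

R_E = 85.2 kip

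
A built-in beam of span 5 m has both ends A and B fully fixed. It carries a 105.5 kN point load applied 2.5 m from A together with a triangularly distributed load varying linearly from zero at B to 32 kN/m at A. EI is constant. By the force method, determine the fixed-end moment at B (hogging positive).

M_B = 92.6 kN·m

Take the two fixed-end moments M_A, M_B as redundants; the released structure is the simple span AB.
On the primary (simply-supported) span, the end slopes from the loading are:
  at A: point load 105.5 at a = 2.5: Pab(L + b)/(6LEI) = 164.8/EI
  at B: point load 105.5 at a = 2.5: Pab(L + a)/(6LEI) = 164.8/EI
  at A: triangular load, peak 32: w₀L³/(45EI) = 88.89/EI
  at B: triangular load, peak 32: 7w₀L³/(360EI) = 77.78/EI
  θ_A0 = 253.7/EI,  θ_B0 = 242.6/EI
Flexibility coefficients: a unit moment at one end gives L/(3EI) there and L/(6EI) at the far end, so f₁₁ = f₂₂ = 1.667/EI and f₁₂ = f₂₁ = 0.8333/EI.
Compatibility — zero rotation at each built-in end:
  1.667 M_A + 0.8333 M_B = 253.7
  0.8333 M_A + 1.667 M_B = 242.6
Solving the pair gives M_A = 105.9 kN·m and M_B = 92.6 kN·m (hogging).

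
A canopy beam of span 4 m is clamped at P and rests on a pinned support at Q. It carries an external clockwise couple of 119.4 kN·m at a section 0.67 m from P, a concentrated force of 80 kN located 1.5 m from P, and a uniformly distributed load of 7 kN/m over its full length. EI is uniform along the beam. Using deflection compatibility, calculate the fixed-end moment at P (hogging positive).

Take the reaction at Q as the redundant and release it; the primary structure is a cantilever fixed at P.
Free-end deflection of the primary structure under the applied loading (downward +):
  clockwise couple 119.4 at a = 0.67: M₀a(2L − a)/(2EI) = 293.2/EI
  point load 80 at a = 1.5: Pa²(3L − a)/(6EI) = 315/EI
  UDL 7: wL⁴/(8EI) = 224/EI
  δ_0 = 832.2/EI
Flexibility coefficient — unit upward force at Q: δ_{QQ} = L³/(3EI) = 21.33/EI.
Compatibility at Q: δ_0 − R_Q·δ_{QQ} = 0, so R_Q = 832.2/21.33 = 39.01 kN.
Moment equilibrium about P: M_P = Σ(load moments about P) − R_Q·L = 295.4 − 39.01×4 = 139.4 kN·m.

M_P = 139.4 kN·m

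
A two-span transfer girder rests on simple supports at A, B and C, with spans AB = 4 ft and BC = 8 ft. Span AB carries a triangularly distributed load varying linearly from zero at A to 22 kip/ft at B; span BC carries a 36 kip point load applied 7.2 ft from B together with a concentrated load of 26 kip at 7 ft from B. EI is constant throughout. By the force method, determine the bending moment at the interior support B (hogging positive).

M_B = 25.86 kip·ft

Insert a hinge at B; M_B is the redundant, and each span becomes simply supported.
End slopes at the hinge B, treating each span as simply supported:
  span AB: triangular load, peak 22: w₀L³/(45EI) = 31.29/EI
  span BC: point load 36 at a = 7.2: Pab(L + b)/(6LEI) = 38.02/EI
  span BC: point load 26 at a = 7: Pab(L + b)/(6LEI) = 34.12/EI
  relative rotation θ_0 = (31.29 + 72.14)/EI = 103.4/EI
A unit hogging moment at B produces rotation L₁/(3EI) + L₂/(3EI) = 4/EI.
Slope continuity at B: θ_0 = M_B·4/EI, so M_B = 103.4/4 = 25.86 kip·ft (hogging).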